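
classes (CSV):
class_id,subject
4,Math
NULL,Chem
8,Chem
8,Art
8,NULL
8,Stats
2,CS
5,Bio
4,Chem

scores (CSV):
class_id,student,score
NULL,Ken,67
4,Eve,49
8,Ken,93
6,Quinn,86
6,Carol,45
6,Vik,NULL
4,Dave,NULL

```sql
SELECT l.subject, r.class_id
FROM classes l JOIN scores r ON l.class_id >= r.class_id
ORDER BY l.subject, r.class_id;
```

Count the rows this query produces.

30

INNER JOIN keeps only pairs where the ON condition holds.
Matching on l.class_id >= r.class_id. A NULL in a compared column never satisfies the condition.
- l[0] class_id=4 → 2 match(es) in r → 2 row(s).
- l[1] class_id=NULL → no match; dropped.
- l[2] class_id=8 → 6 match(es) in r → 6 row(s).
- l[3] class_id=8 → 6 match(es) in r → 6 row(s).
- l[4] class_id=8 → 6 match(es) in r → 6 row(s).
- l[5] class_id=8 → 6 match(es) in r → 6 row(s).
- l[6] class_id=2 → no match; dropped.
- l[7] class_id=5 → 2 match(es) in r → 2 row(s).
- l[8] class_id=4 → 2 match(es) in r → 2 row(s).
Total: 30 rows.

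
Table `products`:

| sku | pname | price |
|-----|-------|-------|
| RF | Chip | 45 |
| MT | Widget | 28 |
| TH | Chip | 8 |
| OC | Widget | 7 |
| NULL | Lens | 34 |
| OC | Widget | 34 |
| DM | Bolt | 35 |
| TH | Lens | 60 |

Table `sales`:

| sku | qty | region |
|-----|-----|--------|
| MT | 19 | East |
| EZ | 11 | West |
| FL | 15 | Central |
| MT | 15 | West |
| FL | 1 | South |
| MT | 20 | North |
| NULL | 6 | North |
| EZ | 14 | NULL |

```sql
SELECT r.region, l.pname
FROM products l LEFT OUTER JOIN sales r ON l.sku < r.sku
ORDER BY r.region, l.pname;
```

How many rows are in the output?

14

LEFT JOIN keeps every row from `products`; unmatched rows get NULL for `sales`'s columns.
Matching on l.sku < r.sku. A NULL in a compared column never satisfies the condition.
Matched pairs: 7; unmatched l rows kept: 7.
Total: 7 matched + 7 padded = 14 rows.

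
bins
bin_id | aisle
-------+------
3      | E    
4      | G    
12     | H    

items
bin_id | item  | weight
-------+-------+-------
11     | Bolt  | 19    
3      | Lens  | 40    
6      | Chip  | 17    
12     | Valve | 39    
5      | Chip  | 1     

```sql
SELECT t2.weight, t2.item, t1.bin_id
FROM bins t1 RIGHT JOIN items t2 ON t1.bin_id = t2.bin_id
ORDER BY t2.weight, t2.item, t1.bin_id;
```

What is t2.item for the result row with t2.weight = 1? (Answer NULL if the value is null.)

Chip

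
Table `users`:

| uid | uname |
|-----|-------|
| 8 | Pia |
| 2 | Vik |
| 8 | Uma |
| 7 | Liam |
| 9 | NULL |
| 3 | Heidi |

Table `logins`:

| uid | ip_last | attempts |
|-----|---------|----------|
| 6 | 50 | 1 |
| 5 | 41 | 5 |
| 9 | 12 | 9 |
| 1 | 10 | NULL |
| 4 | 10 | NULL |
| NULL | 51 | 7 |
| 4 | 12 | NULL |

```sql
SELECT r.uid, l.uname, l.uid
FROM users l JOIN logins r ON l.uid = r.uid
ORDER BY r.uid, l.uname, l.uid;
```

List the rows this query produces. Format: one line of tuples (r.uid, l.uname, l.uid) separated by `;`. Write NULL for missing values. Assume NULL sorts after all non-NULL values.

(9, NULL, 9)

INNER JOIN keeps only pairs where the ON condition holds.
Matching on l.uid = r.uid. A NULL in a compared column never satisfies the condition.
Matched pairs: 1.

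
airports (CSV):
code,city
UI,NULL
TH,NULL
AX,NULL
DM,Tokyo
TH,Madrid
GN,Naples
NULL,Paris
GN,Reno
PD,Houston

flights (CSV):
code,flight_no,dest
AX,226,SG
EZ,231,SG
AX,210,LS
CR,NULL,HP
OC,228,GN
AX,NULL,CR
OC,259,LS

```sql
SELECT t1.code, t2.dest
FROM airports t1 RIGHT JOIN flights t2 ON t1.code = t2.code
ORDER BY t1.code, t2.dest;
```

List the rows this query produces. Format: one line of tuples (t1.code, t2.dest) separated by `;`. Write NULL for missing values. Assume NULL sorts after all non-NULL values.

(AX, CR); (AX, LS); (AX, SG); (NULL, GN); (NULL, HP); (NULL, LS); (NULL, SG)

RIGHT JOIN keeps every row from `flights`; unmatched rows get NULL for `airports`'s columns.
Matching on t1.code = t2.code. A NULL in a compared column never satisfies the condition.
Matched pairs: 3; unmatched t2 rows kept: 4.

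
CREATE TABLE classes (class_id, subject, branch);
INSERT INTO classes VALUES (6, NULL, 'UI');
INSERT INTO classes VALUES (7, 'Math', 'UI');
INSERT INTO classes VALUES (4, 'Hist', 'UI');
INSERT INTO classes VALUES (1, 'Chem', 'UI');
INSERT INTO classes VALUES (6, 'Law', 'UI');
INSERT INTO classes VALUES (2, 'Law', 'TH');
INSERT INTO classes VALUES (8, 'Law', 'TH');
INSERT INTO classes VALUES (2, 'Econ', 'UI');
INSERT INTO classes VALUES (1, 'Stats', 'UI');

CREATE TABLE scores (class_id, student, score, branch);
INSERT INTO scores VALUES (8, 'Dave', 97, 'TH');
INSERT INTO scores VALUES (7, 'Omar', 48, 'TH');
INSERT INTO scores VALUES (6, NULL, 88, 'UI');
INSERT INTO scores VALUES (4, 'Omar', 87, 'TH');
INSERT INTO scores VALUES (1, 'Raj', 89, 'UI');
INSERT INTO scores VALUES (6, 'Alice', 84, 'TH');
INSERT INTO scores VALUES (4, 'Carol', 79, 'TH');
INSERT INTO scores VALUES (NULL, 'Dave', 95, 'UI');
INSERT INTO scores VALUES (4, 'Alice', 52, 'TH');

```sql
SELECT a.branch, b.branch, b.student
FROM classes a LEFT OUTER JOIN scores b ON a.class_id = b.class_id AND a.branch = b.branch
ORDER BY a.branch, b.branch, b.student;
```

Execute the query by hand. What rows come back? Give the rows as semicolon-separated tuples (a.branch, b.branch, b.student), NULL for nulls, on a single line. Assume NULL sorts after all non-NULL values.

LEFT JOIN keeps every row from `classes`; unmatched rows get NULL for `scores`'s columns.
Matching on a.class_id = b.class_id AND a.branch = b.branch. A NULL in a compared column never satisfies the condition.
- a (class_id=6, branch=UI) pairs with 1 row(s) of b.
- a (class_id=7, branch=UI) has no partner → padded with NULL.
- a (class_id=4, branch=UI) has no partner → padded with NULL.
- a (class_id=1, branch=UI) pairs with 1 row(s) of b.
- a (class_id=6, branch=UI) pairs with 1 row(s) of b.
- a (class_id=2, branch=TH) has no partner → padded with NULL.
- a (class_id=8, branch=TH) pairs with 1 row(s) of b.
- a (class_id=2, branch=UI) has no partner → padded with NULL.
- a (class_id=1, branch=UI) pairs with 1 row(s) of b.
After projecting and ordering:
a.branch | b.branch | b.student
TH | TH | Dave
TH | NULL | NULL
UI | UI | Raj
UI | UI | Raj
UI | UI | NULL
UI | UI | NULL
UI | NULL | NULL
UI | NULL | NULL
UI | NULL | NULL

(TH, TH, Dave); (TH, NULL, NULL); (UI, UI, Raj); (UI, UI, Raj); (UI, UI, NULL); (UI, UI, NULL); (UI, NULL, NULL); (UI, NULL, NULL); (UI, NULL, NULL)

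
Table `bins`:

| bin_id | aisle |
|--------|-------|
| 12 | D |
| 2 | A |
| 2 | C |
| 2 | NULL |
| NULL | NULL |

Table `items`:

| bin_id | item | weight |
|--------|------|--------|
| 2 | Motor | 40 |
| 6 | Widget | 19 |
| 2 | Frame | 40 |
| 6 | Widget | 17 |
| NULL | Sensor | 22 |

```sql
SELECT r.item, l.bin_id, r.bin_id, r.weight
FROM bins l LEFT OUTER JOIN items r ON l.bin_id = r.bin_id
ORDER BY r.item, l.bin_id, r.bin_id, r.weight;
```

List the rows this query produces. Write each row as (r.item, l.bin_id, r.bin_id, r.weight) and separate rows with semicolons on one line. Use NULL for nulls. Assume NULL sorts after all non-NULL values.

(Frame, 2, 2, 40); (Frame, 2, 2, 40); (Frame, 2, 2, 40); (Motor, 2, 2, 40); (Motor, 2, 2, 40); (Motor, 2, 2, 40); (NULL, 12, NULL, NULL); (NULL, NULL, NULL, NULL)

LEFT JOIN keeps every row from `bins`; unmatched rows get NULL for `items`'s columns.
Matching on l.bin_id = r.bin_id. A NULL in a compared column never satisfies the condition.
- l (bin_id=12) has no partner → padded with NULL.
- l (bin_id=2) pairs with 2 row(s) of r.
- l (bin_id=2) pairs with 2 row(s) of r.
- l (bin_id=2) pairs with 2 row(s) of r.
- l (bin_id=NULL) has no partner → padded with NULL.
After projecting and ordering:
r.item | l.bin_id | r.bin_id | r.weight
Frame | 2 | 2 | 40
Frame | 2 | 2 | 40
Frame | 2 | 2 | 40
Motor | 2 | 2 | 40
Motor | 2 | 2 | 40
Motor | 2 | 2 | 40
NULL | 12 | NULL | NULL
NULL | NULL | NULL | NULL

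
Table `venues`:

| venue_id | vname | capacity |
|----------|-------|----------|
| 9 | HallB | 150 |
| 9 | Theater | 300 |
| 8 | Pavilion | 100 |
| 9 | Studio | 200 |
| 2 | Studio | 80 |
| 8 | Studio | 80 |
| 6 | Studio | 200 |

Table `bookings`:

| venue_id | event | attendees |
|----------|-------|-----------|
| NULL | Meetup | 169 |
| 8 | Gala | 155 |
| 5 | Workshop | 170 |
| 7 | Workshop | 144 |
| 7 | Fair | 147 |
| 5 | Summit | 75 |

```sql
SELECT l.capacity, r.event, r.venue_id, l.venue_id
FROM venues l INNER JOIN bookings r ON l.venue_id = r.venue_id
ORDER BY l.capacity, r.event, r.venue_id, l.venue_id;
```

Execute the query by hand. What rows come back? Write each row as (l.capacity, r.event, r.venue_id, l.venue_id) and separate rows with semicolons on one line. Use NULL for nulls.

(80, Gala, 8, 8); (100, Gala, 8, 8)

INNER JOIN keeps only pairs where the ON condition holds.
Matching on l.venue_id = r.venue_id. A NULL in a compared column never satisfies the condition.
- l[0] venue_id=9 → no match; dropped.
- l[1] venue_id=9 → no match; dropped.
- l[2] venue_id=8 → 1 match(es) in r → 1 row(s).
- l[3] venue_id=9 → no match; dropped.
- l[4] venue_id=2 → no match; dropped.
- l[5] venue_id=8 → 1 match(es) in r → 1 row(s).
- l[6] venue_id=6 → no match; dropped.
After projecting and ordering:
l.capacity | r.event | r.venue_id | l.venue_id
80 | Gala | 8 | 8
100 | Gala | 8 | 8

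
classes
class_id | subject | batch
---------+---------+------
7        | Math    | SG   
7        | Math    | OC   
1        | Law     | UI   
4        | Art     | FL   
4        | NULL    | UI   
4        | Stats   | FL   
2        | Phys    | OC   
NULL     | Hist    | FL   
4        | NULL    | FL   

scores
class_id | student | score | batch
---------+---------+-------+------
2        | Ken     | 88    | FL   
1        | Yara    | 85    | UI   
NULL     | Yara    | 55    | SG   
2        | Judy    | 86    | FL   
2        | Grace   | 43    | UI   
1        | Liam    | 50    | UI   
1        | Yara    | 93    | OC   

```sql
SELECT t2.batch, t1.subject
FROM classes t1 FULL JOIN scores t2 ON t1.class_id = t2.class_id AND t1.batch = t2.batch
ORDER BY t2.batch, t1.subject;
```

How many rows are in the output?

15

FULL OUTER JOIN keeps every row from both sides; unmatched rows get NULL for the other side's columns.
Matching on t1.class_id = t2.class_id AND t1.batch = t2.batch. A NULL in a compared column never satisfies the condition.
Matched pairs: 2; unmatched t1 rows kept: 8; unmatched t2 rows kept: 5.
Total: 2 matched + 13 padded = 15 rows.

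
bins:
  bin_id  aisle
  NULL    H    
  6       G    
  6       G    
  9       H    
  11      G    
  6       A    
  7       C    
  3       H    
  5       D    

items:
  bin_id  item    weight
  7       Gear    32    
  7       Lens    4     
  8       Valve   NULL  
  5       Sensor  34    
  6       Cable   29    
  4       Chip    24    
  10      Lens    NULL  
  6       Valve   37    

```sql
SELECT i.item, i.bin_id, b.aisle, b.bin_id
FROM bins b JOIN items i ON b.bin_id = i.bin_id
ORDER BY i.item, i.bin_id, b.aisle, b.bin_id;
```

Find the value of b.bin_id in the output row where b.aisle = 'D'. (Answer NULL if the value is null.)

INNER JOIN keeps only pairs where the ON condition holds.
Matching on b.bin_id = i.bin_id. A NULL in a compared column never satisfies the condition.
- b (bin_id=NULL) has no partner → excluded.
- b (bin_id=6) pairs with 2 row(s) of i.
- b (bin_id=6) pairs with 2 row(s) of i.
- b (bin_id=9) has no partner → excluded.
- b (bin_id=11) has no partner → excluded.
- b (bin_id=6) pairs with 2 row(s) of i.
- b (bin_id=7) pairs with 2 row(s) of i.
- b (bin_id=3) has no partner → excluded.
- b (bin_id=5) pairs with 1 row(s) of i.

5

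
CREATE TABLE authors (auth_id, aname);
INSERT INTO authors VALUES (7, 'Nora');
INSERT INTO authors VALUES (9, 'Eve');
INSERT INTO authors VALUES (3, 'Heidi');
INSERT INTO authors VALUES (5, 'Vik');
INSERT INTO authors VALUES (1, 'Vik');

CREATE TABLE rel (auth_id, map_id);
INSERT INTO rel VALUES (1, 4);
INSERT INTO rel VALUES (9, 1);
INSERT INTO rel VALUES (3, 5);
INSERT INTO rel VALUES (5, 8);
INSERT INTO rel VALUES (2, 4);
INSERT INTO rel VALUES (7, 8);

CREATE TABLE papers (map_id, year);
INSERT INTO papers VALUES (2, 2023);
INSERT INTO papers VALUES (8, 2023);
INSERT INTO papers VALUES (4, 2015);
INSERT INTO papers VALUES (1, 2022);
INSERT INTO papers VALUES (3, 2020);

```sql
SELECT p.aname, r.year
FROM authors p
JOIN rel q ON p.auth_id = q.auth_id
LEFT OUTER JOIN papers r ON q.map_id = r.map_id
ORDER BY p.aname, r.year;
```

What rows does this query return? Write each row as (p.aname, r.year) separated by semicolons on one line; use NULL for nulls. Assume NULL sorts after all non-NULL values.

Step 1 — p INNER JOIN q on auth_id → 5 row(s).
Then LEFT JOIN `papers r` on map_id: each of those 5 rows is kept; rows whose q.map_id has no match in r get NULL for r's columns.

(Eve, 2022); (Heidi, NULL); (Nora, 2023); (Vik, 2015); (Vik, 2023)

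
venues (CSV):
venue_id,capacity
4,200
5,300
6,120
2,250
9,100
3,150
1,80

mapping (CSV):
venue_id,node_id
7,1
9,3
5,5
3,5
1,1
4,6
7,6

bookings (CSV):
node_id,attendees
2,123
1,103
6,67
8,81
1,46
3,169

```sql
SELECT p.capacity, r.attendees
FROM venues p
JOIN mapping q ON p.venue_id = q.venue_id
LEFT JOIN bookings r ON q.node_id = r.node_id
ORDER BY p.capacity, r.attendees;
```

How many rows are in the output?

Evaluate left to right. First `venues p INNER JOIN mapping q` on venue_id: 5 row(s).
Then LEFT JOIN `bookings r` on node_id: each of those 5 rows is kept; rows whose q.node_id has no match in r get NULL for r's columns.
Result: 6 row(s).

6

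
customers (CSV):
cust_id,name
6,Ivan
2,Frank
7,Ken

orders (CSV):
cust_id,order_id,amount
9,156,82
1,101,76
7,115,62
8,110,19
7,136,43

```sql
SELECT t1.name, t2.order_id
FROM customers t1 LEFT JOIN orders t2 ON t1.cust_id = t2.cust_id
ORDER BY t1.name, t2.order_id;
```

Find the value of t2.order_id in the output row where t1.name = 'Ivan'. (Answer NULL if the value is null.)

LEFT JOIN keeps every row from `customers`; unmatched rows get NULL for `orders`'s columns.
Matching on t1.cust_id = t2.cust_id.
Matched pairs: 2; unmatched t1 rows kept: 2.

NULL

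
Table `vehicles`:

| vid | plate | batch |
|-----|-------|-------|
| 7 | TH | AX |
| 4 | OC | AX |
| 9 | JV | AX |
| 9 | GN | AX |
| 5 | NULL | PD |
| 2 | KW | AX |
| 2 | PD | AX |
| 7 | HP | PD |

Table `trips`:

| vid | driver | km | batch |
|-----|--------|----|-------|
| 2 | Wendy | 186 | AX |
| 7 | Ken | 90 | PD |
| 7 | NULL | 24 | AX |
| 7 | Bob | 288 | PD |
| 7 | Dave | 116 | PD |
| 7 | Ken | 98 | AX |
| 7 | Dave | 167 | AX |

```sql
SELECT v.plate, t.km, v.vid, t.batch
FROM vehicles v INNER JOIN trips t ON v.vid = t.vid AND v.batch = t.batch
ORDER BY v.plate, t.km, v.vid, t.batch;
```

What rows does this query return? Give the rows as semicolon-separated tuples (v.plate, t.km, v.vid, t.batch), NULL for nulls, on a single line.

INNER JOIN keeps only pairs where the ON condition holds.
Matching on v.vid = t.vid AND v.batch = t.batch.
- v (vid=7, batch=AX) pairs with 3 row(s) of t.
- v (vid=4, batch=AX) has no partner → excluded.
- v (vid=9, batch=AX) has no partner → excluded.
- v (vid=9, batch=AX) has no partner → excluded.
- v (vid=5, batch=PD) has no partner → excluded.
- v (vid=2, batch=AX) pairs with 1 row(s) of t.
- v (vid=2, batch=AX) pairs with 1 row(s) of t.
- v (vid=7, batch=PD) pairs with 3 row(s) of t.
After projecting and ordering:
v.plate | t.km | v.vid | t.batch
HP | 90 | 7 | PD
HP | 116 | 7 | PD
HP | 288 | 7 | PD
KW | 186 | 2 | AX
PD | 186 | 2 | AX
TH | 24 | 7 | AX
TH | 98 | 7 | AX
TH | 167 | 7 | AX

(HP, 90, 7, PD); (HP, 116, 7, PD); (HP, 288, 7, PD); (KW, 186, 2, AX); (PD, 186, 2, AX); (TH, 24, 7, AX); (TH, 98, 7, AX); (TH, 167, 7, AX)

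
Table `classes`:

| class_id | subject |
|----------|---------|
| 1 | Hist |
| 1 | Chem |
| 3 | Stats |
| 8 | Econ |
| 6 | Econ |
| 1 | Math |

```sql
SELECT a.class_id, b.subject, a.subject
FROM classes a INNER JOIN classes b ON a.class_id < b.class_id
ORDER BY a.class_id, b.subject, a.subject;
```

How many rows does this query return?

12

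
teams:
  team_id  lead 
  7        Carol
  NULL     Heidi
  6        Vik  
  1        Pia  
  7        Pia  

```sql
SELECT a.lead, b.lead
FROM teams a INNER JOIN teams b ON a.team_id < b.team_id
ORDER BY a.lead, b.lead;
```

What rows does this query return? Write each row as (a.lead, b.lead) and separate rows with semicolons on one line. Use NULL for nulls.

INNER JOIN keeps only pairs where the ON condition holds.
Matching on a.team_id < b.team_id. A NULL in a compared column never satisfies the condition.
- a row (team_id=7): no match → dropped.
- a row (team_id=NULL): no match → dropped.
- a row (team_id=6): matches 2 b row(s) → 2 output row(s).
- a row (team_id=1): matches 3 b row(s) → 3 output row(s).
- a row (team_id=7): no match → dropped.
After projecting and ordering:
a.lead | b.lead
Pia | Carol
Pia | Pia
Pia | Vik
Vik | Carol
Vik | Pia

(Pia, Carol); (Pia, Pia); (Pia, Vik); (Vik, Carol); (Vik, Pia)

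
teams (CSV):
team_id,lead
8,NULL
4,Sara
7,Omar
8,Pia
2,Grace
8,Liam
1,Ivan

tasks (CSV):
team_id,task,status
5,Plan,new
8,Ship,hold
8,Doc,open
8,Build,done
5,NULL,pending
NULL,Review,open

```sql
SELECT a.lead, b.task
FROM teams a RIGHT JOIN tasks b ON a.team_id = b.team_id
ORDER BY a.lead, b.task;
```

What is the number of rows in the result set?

12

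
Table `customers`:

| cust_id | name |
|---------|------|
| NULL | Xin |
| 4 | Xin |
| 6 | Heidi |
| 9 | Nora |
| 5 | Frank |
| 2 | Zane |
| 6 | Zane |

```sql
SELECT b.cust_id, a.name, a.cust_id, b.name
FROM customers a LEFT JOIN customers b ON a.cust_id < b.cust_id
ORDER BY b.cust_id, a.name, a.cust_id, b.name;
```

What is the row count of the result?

LEFT JOIN keeps every row from `customers a`; unmatched rows get NULL for `customers b`'s columns.
Matching on a.cust_id < b.cust_id. A NULL in a compared column never satisfies the condition.
- a[0] cust_id=NULL → no match; kept with NULLs on the b side.
- a[1] cust_id=4 → 4 match(es) in b → 4 row(s).
- a[2] cust_id=6 → 1 match(es) in b → 1 row(s).
- a[3] cust_id=9 → no match; kept with NULLs on the b side.
- a[4] cust_id=5 → 3 match(es) in b → 3 row(s).
- a[5] cust_id=2 → 5 match(es) in b → 5 row(s).
- a[6] cust_id=6 → 1 match(es) in b → 1 row(s).
Total: 14 matched + 2 padded = 16 rows.

16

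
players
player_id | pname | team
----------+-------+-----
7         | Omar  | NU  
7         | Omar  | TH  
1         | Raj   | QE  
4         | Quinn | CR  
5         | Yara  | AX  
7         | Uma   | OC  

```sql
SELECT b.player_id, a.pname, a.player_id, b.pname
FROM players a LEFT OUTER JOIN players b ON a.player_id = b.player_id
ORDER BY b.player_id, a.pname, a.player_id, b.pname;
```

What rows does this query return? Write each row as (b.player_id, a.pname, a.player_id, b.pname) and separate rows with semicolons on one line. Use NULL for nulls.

(1, Raj, 1, Raj); (4, Quinn, 4, Quinn); (5, Yara, 5, Yara); (7, Omar, 7, Omar); (7, Omar, 7, Omar); (7, Omar, 7, Omar); (7, Omar, 7, Omar); (7, Omar, 7, Uma); (7, Omar, 7, Uma); (7, Uma, 7, Omar); (7, Uma, 7, Omar); (7, Uma, 7, Uma)

LEFT JOIN keeps every row from `players a`; unmatched rows get NULL for `players b`'s columns.
Matching on a.player_id = b.player_id.
- a[0] player_id=7 → 3 match(es) in b → 3 row(s).
- a[1] player_id=7 → 3 match(es) in b → 3 row(s).
- a[2] player_id=1 → 1 match(es) in b → 1 row(s).
- a[3] player_id=4 → 1 match(es) in b → 1 row(s).
- a[4] player_id=5 → 1 match(es) in b → 1 row(s).
- a[5] player_id=7 → 3 match(es) in b → 3 row(s).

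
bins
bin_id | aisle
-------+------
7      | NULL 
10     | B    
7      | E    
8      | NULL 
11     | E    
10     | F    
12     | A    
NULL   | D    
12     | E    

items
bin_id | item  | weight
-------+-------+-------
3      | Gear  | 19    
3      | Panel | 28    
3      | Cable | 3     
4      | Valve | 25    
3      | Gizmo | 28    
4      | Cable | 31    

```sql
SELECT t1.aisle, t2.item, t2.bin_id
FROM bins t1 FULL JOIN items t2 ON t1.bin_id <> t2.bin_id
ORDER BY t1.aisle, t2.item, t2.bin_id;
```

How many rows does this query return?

FULL OUTER JOIN keeps every row from both sides; unmatched rows get NULL for the other side's columns.
Matching on t1.bin_id <> t2.bin_id. A NULL in a compared column never satisfies the condition.
- t1[0] bin_id=7 → 6 match(es) in t2 → 6 row(s).
- t1[1] bin_id=10 → 6 match(es) in t2 → 6 row(s).
- t1[2] bin_id=7 → 6 match(es) in t2 → 6 row(s).
- t1[3] bin_id=8 → 6 match(es) in t2 → 6 row(s).
- t1[4] bin_id=11 → 6 match(es) in t2 → 6 row(s).
- t1[5] bin_id=10 → 6 match(es) in t2 → 6 row(s).
- t1[6] bin_id=12 → 6 match(es) in t2 → 6 row(s).
- t1[7] bin_id=NULL → no match; kept with NULLs on the t2 side.
- t1[8] bin_id=12 → 6 match(es) in t2 → 6 row(s).
Total: 48 matched + 1 padded = 49 rows.

49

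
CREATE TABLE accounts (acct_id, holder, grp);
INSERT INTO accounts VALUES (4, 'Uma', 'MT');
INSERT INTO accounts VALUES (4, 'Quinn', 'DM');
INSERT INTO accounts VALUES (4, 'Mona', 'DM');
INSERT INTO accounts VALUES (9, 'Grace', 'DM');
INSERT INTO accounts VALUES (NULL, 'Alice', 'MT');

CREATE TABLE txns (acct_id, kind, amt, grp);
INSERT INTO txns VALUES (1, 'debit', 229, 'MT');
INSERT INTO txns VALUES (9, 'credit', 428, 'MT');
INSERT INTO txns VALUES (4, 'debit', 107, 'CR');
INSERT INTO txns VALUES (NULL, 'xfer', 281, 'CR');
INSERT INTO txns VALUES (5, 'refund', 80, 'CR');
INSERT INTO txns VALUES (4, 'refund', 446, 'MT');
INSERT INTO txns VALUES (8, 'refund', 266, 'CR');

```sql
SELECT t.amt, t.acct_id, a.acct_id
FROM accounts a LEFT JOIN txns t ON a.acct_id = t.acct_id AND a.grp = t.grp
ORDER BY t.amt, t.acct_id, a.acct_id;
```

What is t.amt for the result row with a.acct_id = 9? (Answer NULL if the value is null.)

LEFT JOIN keeps every row from `accounts`; unmatched rows get NULL for `txns`'s columns.
Matching on a.acct_id = t.acct_id AND a.grp = t.grp. A NULL in a compared column never satisfies the condition.
Matched pairs: 1; unmatched a rows kept: 4.

NULL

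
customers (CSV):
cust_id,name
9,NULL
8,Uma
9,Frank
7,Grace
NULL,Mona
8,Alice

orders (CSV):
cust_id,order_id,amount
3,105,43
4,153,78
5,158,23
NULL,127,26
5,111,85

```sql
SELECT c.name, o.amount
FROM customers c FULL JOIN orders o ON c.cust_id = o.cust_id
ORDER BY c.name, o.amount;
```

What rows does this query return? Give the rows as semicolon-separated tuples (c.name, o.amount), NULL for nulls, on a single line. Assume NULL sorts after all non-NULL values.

(Alice, NULL); (Frank, NULL); (Grace, NULL); (Mona, NULL); (Uma, NULL); (NULL, 23); (NULL, 26); (NULL, 43); (NULL, 78); (NULL, 85); (NULL, NULL)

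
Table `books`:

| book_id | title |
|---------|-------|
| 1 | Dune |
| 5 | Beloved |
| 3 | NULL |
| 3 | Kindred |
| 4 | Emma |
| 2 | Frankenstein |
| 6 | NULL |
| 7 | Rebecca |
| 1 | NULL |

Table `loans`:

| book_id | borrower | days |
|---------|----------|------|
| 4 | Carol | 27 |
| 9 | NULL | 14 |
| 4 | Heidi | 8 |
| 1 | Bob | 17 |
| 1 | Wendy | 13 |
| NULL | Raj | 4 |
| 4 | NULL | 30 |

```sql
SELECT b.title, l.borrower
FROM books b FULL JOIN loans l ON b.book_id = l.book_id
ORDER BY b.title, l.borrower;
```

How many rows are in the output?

FULL OUTER JOIN keeps every row from both sides; unmatched rows get NULL for the other side's columns.
Matching on b.book_id = l.book_id. A NULL in a compared column never satisfies the condition.
- b row (book_id=1): matches 2 l row(s) → 2 output row(s).
- b row (book_id=5): no match → kept, l columns NULL.
- b row (book_id=3): no match → kept, l columns NULL.
- b row (book_id=3): no match → kept, l columns NULL.
- b row (book_id=4): matches 3 l row(s) → 3 output row(s).
- b row (book_id=2): no match → kept, l columns NULL.
- b row (book_id=6): no match → kept, l columns NULL.
- b row (book_id=7): no match → kept, l columns NULL.
- b row (book_id=1): matches 2 l row(s) → 2 output row(s).
- 2 row(s) from l found no b partner → padded with NULL.
Total: 7 matched + 8 padded = 15 rows.

15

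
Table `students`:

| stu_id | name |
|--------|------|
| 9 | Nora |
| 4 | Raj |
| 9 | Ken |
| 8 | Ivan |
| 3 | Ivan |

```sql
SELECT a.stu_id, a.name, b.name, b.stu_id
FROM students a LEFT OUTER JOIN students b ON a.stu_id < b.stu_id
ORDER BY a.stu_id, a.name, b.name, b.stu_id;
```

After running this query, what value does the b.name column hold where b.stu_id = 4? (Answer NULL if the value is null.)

Raj

LEFT JOIN keeps every row from `students a`; unmatched rows get NULL for `students b`'s columns.
Matching on a.stu_id < b.stu_id.
- stu_id=9: no b row matches, row kept with b columns NULL.
- stu_id=4: 3 matching b row(s), so 3 row(s) emitted.
- stu_id=9: no b row matches, row kept with b columns NULL.
- stu_id=8: 2 matching b row(s), so 2 row(s) emitted.
- stu_id=3: 4 matching b row(s), so 4 row(s) emitted.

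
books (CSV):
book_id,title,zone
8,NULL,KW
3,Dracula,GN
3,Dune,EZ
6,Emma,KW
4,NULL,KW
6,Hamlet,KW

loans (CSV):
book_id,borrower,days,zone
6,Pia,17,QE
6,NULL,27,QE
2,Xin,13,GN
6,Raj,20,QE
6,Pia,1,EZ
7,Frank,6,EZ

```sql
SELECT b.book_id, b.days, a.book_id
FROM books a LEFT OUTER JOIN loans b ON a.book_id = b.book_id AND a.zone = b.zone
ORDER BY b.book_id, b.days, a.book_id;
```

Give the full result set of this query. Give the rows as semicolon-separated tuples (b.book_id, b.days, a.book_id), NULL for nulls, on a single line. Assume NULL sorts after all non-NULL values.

LEFT JOIN keeps every row from `books`; unmatched rows get NULL for `loans`'s columns.
Matching on a.book_id = b.book_id AND a.zone = b.zone.
- a[0] book_id=8, zone=KW → no match; kept with NULLs on the b side.
- a[1] book_id=3, zone=GN → no match; kept with NULLs on the b side.
- a[2] book_id=3, zone=EZ → no match; kept with NULLs on the b side.
- a[3] book_id=6, zone=KW → no match; kept with NULLs on the b side.
- a[4] book_id=4, zone=KW → no match; kept with NULLs on the b side.
- a[5] book_id=6, zone=KW → no match; kept with NULLs on the b side.
After projecting and ordering:
b.book_id | b.days | a.book_id
NULL | NULL | 3
NULL | NULL | 3
NULL | NULL | 4
NULL | NULL | 6
NULL | NULL | 6
NULL | NULL | 8

(NULL, NULL, 3); (NULL, NULL, 3); (NULL, NULL, 4); (NULL, NULL, 6); (NULL, NULL, 6); (NULL, NULL, 8)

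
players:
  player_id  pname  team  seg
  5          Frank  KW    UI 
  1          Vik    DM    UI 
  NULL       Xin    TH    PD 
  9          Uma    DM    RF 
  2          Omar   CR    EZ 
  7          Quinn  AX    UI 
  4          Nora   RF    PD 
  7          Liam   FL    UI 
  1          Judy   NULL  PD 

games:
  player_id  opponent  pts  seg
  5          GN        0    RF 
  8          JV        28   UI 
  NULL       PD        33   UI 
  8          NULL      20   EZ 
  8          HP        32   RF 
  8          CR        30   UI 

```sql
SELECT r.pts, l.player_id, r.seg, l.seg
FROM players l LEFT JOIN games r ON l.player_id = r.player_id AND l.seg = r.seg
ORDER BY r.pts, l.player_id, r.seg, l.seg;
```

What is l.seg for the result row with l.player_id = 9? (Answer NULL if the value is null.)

LEFT JOIN keeps every row from `players`; unmatched rows get NULL for `games`'s columns.
Matching on l.player_id = r.player_id AND l.seg = r.seg. A NULL in a compared column never satisfies the condition.
Matched pairs: 0; unmatched l rows kept: 9.

RF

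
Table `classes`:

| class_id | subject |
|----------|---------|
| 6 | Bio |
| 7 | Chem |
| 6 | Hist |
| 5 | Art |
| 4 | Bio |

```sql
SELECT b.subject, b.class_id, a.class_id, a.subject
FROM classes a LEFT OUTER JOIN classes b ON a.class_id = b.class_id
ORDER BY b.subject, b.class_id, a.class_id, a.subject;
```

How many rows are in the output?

7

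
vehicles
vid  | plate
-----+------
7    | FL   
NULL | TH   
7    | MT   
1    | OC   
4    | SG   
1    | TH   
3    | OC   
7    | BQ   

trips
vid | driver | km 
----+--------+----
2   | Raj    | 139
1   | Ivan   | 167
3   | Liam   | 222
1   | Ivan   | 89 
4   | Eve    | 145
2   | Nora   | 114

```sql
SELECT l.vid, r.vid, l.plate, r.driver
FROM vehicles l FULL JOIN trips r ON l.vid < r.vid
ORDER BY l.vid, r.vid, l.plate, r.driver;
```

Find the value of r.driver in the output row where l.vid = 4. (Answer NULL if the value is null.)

FULL OUTER JOIN keeps every row from both sides; unmatched rows get NULL for the other side's columns.
Matching on l.vid < r.vid. A NULL in a compared column never satisfies the condition.
- l[0] vid=7 → no match; kept with NULLs on the r side.
- l[1] vid=NULL → no match; kept with NULLs on the r side.
- l[2] vid=7 → no match; kept with NULLs on the r side.
- l[3] vid=1 → 4 match(es) in r → 4 row(s).
- l[4] vid=4 → no match; kept with NULLs on the r side.
- l[5] vid=1 → 4 match(es) in r → 4 row(s).
- l[6] vid=3 → 1 match(es) in r → 1 row(s).
- l[7] vid=7 → no match; kept with NULLs on the r side.
- 2 row(s) from r found no l partner → padded with NULL.

NULL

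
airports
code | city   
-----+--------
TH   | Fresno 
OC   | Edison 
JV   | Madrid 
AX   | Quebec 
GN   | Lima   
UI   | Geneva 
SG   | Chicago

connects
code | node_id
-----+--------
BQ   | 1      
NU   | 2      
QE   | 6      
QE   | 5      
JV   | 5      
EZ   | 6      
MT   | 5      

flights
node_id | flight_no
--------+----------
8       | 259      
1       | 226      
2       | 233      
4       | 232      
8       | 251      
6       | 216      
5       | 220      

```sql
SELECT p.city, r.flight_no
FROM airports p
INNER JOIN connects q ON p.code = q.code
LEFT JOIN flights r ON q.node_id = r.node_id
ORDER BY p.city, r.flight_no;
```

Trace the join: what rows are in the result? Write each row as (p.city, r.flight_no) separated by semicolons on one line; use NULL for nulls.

Evaluate left to right. First `airports p INNER JOIN connects q` on code: 1 row(s).
Then LEFT JOIN `flights r` on node_id: each of those 1 rows is kept; rows whose q.node_id has no match in r get NULL for r's columns.

(Madrid, 220)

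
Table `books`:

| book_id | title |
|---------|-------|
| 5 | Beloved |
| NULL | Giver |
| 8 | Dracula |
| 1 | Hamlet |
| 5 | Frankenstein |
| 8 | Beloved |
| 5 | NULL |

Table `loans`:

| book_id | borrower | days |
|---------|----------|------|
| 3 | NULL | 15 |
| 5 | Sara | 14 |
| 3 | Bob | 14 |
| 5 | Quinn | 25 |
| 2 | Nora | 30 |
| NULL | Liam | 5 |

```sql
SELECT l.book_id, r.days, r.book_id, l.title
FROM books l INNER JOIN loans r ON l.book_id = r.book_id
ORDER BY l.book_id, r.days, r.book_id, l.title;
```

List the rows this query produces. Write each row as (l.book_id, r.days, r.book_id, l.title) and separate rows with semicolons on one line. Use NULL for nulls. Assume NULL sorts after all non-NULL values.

(5, 14, 5, Beloved); (5, 14, 5, Frankenstein); (5, 14, 5, NULL); (5, 25, 5, Beloved); (5, 25, 5, Frankenstein); (5, 25, 5, NULL)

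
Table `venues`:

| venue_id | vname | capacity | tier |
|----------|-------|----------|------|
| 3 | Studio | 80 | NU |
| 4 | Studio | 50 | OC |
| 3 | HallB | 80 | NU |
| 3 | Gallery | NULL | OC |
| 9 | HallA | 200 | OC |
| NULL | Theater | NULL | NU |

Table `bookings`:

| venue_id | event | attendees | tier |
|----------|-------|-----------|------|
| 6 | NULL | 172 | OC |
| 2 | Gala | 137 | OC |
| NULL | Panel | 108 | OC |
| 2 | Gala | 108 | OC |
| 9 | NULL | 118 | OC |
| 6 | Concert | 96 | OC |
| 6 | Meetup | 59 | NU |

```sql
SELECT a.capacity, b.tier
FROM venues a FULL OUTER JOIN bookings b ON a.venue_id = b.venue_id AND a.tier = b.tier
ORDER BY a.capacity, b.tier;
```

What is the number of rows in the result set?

12

FULL OUTER JOIN keeps every row from both sides; unmatched rows get NULL for the other side's columns.
Matching on a.venue_id = b.venue_id AND a.tier = b.tier. A NULL in a compared column never satisfies the condition.
- a row (venue_id=3, tier=NU): no match → kept, b columns NULL.
- a row (venue_id=4, tier=OC): no match → kept, b columns NULL.
- a row (venue_id=3, tier=NU): no match → kept, b columns NULL.
- a row (venue_id=3, tier=OC): no match → kept, b columns NULL.
- a row (venue_id=9, tier=OC): matches 1 b row(s) → 1 output row(s).
- a row (venue_id=NULL, tier=NU): no match → kept, b columns NULL.
- 6 b row(s) had no a match → kept, a columns NULL.
Total: 1 matched + 11 padded = 12 rows.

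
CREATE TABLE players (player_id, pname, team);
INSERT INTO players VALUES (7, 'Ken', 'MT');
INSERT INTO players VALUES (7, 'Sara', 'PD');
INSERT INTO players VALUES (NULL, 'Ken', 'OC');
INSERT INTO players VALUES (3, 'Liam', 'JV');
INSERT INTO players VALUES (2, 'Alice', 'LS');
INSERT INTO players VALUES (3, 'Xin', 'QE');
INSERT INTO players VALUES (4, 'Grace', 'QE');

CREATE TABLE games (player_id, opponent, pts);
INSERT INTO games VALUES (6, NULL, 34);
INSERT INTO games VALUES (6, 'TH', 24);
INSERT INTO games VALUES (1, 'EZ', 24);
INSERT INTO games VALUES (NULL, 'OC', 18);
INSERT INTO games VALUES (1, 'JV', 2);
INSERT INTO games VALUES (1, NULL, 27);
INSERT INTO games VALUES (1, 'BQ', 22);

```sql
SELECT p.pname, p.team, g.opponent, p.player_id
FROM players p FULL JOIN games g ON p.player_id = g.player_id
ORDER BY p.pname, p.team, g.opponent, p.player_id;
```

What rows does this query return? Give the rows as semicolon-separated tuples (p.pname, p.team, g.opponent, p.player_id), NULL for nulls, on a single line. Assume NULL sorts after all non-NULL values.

FULL OUTER JOIN keeps every row from both sides; unmatched rows get NULL for the other side's columns.
Matching on p.player_id = g.player_id. A NULL in a compared column never satisfies the condition.
- p row (player_id=7): no match → kept, g columns NULL.
- p row (player_id=7): no match → kept, g columns NULL.
- p row (player_id=NULL): no match → kept, g columns NULL.
- p row (player_id=3): no match → kept, g columns NULL.
- p row (player_id=2): no match → kept, g columns NULL.
- p row (player_id=3): no match → kept, g columns NULL.
- p row (player_id=4): no match → kept, g columns NULL.
- 7 g row(s) had no p match → kept, p columns NULL.

(Alice, LS, NULL, 2); (Grace, QE, NULL, 4); (Ken, MT, NULL, 7); (Ken, OC, NULL, NULL); (Liam, JV, NULL, 3); (Sara, PD, NULL, 7); (Xin, QE, NULL, 3); (NULL, NULL, BQ, NULL); (NULL, NULL, EZ, NULL); (NULL, NULL, JV, NULL); (NULL, NULL, OC, NULL); (NULL, NULL, TH, NULL); (NULL, NULL, NULL, NULL); (NULL, NULL, NULL, NULL)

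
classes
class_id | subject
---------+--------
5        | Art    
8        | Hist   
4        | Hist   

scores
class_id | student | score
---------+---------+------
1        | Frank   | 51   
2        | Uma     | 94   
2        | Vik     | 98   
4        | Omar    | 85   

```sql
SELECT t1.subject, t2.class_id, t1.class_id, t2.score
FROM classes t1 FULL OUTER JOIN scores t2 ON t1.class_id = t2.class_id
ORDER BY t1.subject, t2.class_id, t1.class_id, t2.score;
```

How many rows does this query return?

6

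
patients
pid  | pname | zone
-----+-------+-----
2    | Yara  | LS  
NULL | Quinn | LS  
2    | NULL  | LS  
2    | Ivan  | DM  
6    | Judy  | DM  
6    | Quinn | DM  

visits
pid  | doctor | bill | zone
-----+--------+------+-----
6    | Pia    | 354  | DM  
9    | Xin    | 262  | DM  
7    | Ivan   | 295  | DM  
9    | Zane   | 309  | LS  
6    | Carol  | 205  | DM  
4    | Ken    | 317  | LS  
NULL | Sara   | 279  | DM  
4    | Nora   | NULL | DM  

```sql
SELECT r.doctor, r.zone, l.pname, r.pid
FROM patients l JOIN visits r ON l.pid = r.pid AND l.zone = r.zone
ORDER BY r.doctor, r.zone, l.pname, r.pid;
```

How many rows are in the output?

4

INNER JOIN keeps only pairs where the ON condition holds.
Matching on l.pid = r.pid AND l.zone = r.zone. A NULL in a compared column never satisfies the condition.
- l (pid=2, zone=LS) has no partner → excluded.
- l (pid=NULL, zone=LS) has no partner → excluded.
- l (pid=2, zone=LS) has no partner → excluded.
- l (pid=2, zone=DM) has no partner → excluded.
- l (pid=6, zone=DM) pairs with 2 row(s) of r.
- l (pid=6, zone=DM) pairs with 2 row(s) of r.
Total: 4 rows.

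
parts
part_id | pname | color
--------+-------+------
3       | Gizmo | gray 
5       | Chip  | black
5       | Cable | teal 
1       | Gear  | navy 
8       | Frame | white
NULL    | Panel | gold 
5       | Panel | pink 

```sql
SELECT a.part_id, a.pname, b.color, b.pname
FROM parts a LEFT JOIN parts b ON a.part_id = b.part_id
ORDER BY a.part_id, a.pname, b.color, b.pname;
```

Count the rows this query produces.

13

LEFT JOIN keeps every row from `parts a`; unmatched rows get NULL for `parts b`'s columns.
Matching on a.part_id = b.part_id. A NULL in a compared column never satisfies the condition.
- a row (part_id=3): matches 1 b row(s) → 1 output row(s).
- a row (part_id=5): matches 3 b row(s) → 3 output row(s).
- a row (part_id=5): matches 3 b row(s) → 3 output row(s).
- a row (part_id=1): matches 1 b row(s) → 1 output row(s).
- a row (part_id=8): matches 1 b row(s) → 1 output row(s).
- a row (part_id=NULL): no match → kept, b columns NULL.
- a row (part_id=5): matches 3 b row(s) → 3 output row(s).
Total: 12 matched + 1 padded = 13 rows.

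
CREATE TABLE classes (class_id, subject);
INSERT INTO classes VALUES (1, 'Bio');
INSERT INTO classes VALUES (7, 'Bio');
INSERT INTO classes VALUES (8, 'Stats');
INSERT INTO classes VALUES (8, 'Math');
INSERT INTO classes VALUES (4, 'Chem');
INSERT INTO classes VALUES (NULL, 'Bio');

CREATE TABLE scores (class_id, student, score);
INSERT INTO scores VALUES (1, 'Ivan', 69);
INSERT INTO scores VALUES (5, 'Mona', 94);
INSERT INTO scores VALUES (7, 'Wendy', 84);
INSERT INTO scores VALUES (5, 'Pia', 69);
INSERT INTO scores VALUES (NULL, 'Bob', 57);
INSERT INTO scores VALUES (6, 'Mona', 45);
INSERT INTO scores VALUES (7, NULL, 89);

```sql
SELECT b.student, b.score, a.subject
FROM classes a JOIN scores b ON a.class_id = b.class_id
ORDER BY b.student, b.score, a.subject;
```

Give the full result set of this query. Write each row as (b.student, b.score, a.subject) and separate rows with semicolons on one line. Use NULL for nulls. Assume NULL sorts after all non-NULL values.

INNER JOIN keeps only pairs where the ON condition holds.
Matching on a.class_id = b.class_id. A NULL in a compared column never satisfies the condition.
- a[0] class_id=1 → 1 match(es) in b → 1 row(s).
- a[1] class_id=7 → 2 match(es) in b → 2 row(s).
- a[2] class_id=8 → no match; dropped.
- a[3] class_id=8 → no match; dropped.
- a[4] class_id=4 → no match; dropped.
- a[5] class_id=NULL → no match; dropped.
After projecting and ordering:
b.student | b.score | a.subject
Ivan | 69 | Bio
Wendy | 84 | Bio
NULL | 89 | Bio

(Ivan, 69, Bio); (Wendy, 84, Bio); (NULL, 89, Bio)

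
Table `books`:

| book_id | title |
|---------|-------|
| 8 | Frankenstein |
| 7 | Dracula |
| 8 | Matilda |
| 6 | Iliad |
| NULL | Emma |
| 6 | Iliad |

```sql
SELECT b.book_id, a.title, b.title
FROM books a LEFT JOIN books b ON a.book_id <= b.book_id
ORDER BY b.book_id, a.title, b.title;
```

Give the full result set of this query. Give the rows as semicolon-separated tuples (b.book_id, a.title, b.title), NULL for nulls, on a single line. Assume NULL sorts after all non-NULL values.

(6, Iliad, Iliad); (6, Iliad, Iliad); (6, Iliad, Iliad); (6, Iliad, Iliad); (7, Dracula, Dracula); (7, Iliad, Dracula); (7, Iliad, Dracula); (8, Dracula, Frankenstein); (8, Dracula, Matilda); (8, Frankenstein, Frankenstein); (8, Frankenstein, Matilda); (8, Iliad, Frankenstein); (8, Iliad, Frankenstein); (8, Iliad, Matilda); (8, Iliad, Matilda); (8, Matilda, Frankenstein); (8, Matilda, Matilda); (NULL, Emma, NULL)

LEFT JOIN keeps every row from `books a`; unmatched rows get NULL for `books b`'s columns.
Matching on a.book_id <= b.book_id. A NULL in a compared column never satisfies the condition.
- a[0] book_id=8 → 2 match(es) in b → 2 row(s).
- a[1] book_id=7 → 3 match(es) in b → 3 row(s).
- a[2] book_id=8 → 2 match(es) in b → 2 row(s).
- a[3] book_id=6 → 5 match(es) in b → 5 row(s).
- a[4] book_id=NULL → no match; kept with NULLs on the b side.
- a[5] book_id=6 → 5 match(es) in b → 5 row(s).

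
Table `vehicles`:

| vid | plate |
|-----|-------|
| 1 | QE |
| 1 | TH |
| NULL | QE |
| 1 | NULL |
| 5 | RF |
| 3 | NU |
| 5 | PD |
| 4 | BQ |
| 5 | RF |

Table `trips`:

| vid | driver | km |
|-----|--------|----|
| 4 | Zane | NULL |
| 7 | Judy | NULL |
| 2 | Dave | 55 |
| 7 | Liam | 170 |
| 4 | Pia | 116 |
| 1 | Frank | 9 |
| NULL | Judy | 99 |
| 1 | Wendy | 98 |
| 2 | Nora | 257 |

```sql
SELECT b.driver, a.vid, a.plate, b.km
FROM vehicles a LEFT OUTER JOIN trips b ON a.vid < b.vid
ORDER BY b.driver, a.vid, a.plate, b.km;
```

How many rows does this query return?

LEFT JOIN keeps every row from `vehicles`; unmatched rows get NULL for `trips`'s columns.
Matching on a.vid < b.vid. A NULL in a compared column never satisfies the condition.
- a[0] vid=1 → 6 match(es) in b → 6 row(s).
- a[1] vid=1 → 6 match(es) in b → 6 row(s).
- a[2] vid=NULL → no match; kept with NULLs on the b side.
- a[3] vid=1 → 6 match(es) in b → 6 row(s).
- a[4] vid=5 → 2 match(es) in b → 2 row(s).
- a[5] vid=3 → 4 match(es) in b → 4 row(s).
- a[6] vid=5 → 2 match(es) in b → 2 row(s).
- a[7] vid=4 → 2 match(es) in b → 2 row(s).
- a[8] vid=5 → 2 match(es) in b → 2 row(s).
Total: 30 matched + 1 padded = 31 rows.

31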